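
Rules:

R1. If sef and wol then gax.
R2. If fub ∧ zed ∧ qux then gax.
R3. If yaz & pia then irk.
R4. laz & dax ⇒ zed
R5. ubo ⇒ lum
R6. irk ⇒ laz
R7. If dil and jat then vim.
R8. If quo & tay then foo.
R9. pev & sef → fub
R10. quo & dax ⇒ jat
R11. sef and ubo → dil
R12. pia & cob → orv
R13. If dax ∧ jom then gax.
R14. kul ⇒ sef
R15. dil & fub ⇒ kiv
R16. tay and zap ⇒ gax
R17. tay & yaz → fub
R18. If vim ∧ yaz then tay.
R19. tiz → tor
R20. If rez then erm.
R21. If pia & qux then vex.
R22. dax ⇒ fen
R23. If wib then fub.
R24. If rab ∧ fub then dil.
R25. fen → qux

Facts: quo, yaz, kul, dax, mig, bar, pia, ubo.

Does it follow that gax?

irk  (by R3: yaz, pia)
laz  (by R6: irk)
jat  (by R10: quo, dax)
sef  (by R14: kul)
fen  (by R22: dax)
qux  (by R25: fen)
zed  (by R4: laz, dax)
dil  (by R11: sef, ubo)
vim  (by R7: dil, jat)
tay  (by R18: vim, yaz)
fub  (by R17: tay, yaz)
gax  (by R2: fub, zed, qux)

Yes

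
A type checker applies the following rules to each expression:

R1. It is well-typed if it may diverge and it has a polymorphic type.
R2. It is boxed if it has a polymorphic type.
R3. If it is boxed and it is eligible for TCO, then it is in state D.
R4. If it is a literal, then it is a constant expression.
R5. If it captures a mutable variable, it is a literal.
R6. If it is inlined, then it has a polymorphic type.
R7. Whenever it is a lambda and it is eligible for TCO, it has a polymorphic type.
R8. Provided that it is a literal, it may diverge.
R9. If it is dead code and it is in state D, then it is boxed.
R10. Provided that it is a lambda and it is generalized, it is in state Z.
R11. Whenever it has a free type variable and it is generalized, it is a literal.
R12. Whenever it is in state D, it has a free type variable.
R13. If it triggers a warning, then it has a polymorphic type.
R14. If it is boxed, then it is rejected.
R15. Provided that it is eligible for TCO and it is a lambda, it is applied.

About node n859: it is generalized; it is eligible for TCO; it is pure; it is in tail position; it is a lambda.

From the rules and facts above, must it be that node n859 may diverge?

Yes

By R7 (it is a lambda, it is eligible for TCO): it has a polymorphic type.
By R2 (it has a polymorphic type): it is boxed.
By R3 (it is boxed, it is eligible for TCO): it is in state D.
By R12 (it is in state D): it has a free type variable.
By R11 (it has a free type variable, it is generalized): it is a literal.
By R8 (it is a literal): it may diverge.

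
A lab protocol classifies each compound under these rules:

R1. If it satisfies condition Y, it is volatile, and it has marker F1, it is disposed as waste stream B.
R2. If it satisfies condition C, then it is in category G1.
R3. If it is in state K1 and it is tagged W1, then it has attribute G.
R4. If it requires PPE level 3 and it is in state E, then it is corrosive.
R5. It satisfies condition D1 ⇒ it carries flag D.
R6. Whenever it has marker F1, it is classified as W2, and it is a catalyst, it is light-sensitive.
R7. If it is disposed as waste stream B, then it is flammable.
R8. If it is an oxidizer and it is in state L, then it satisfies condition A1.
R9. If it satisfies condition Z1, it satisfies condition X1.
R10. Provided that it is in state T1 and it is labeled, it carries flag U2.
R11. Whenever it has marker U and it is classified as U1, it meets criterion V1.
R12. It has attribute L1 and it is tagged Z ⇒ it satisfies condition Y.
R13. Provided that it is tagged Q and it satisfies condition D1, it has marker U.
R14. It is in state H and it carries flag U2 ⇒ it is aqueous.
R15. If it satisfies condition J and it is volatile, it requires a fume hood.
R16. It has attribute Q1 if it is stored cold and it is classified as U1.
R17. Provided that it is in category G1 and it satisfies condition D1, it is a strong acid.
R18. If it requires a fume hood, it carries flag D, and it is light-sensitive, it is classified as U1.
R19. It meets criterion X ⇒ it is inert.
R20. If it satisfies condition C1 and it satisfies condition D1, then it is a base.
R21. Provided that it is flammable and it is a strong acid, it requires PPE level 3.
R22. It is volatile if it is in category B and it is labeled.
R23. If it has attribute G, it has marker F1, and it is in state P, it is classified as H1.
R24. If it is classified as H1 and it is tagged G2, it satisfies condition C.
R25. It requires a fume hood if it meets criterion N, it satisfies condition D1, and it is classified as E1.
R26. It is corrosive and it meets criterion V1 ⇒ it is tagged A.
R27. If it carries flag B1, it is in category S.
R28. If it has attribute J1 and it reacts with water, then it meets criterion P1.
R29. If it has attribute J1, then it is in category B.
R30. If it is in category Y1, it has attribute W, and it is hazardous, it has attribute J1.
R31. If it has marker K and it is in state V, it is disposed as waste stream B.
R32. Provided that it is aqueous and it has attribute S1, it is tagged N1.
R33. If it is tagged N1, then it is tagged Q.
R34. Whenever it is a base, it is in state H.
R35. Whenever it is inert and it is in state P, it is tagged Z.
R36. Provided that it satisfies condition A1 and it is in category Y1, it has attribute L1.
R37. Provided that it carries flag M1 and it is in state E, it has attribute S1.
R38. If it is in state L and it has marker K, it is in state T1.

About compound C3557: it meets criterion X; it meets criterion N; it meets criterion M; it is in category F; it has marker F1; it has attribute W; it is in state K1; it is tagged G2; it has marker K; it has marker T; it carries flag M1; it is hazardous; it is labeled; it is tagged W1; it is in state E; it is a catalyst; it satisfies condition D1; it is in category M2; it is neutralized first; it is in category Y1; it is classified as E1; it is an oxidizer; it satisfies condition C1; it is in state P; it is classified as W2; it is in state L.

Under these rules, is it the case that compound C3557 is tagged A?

Yes

By R3 (it is in state K1, it is tagged W1): it has attribute G.
By R5 (it satisfies condition D1): it carries flag D.
By R6 (it has marker F1, it is classified as W2, it is a catalyst): it is light-sensitive.
By R8 (it is an oxidizer, it is in state L): it satisfies condition A1.
By R19 (it meets criterion X): it is inert.
By R20 (it satisfies condition C1, it satisfies condition D1): it is a base.
By R23 (it has attribute G, it has marker F1, it is in state P): it is classified as H1.
By R24 (it is classified as H1, it is tagged G2): it satisfies condition C.
By R25 (it meets criterion N, it satisfies condition D1, it is classified as E1): it requires a fume hood.
By R30 (it is in category Y1, it has attribute W, it is hazardous): it has attribute J1.
By R34 (it is a base): it is in state H.
By R35 (it is inert, it is in state P): it is tagged Z.
By R36 (it satisfies condition A1, it is in category Y1): it has attribute L1.
By R37 (it carries flag M1, it is in state E): it has attribute S1.
By R38 (it is in state L, it has marker K): it is in state T1.
By R2 (it satisfies condition C): it is in category G1.
By R10 (it is in state T1, it is labeled): it carries flag U2.
By R12 (it has attribute L1, it is tagged Z): it satisfies condition Y.
By R14 (it is in state H, it carries flag U2): it is aqueous.
By R17 (it is in category G1, it satisfies condition D1): it is a strong acid.
By R18 (it requires a fume hood, it carries flag D, it is light-sensitive): it is classified as U1.
By R29 (it has attribute J1): it is in category B.
By R32 (it is aqueous, it has attribute S1): it is tagged N1.
By R33 (it is tagged N1): it is tagged Q.
By R13 (it is tagged Q, it satisfies condition D1): it has marker U.
By R22 (it is in category B, it is labeled): it is volatile.
By R1 (it satisfies condition Y, it is volatile, it has marker F1): it is disposed as waste stream B.
By R7 (it is disposed as waste stream B): it is flammable.
By R11 (it has marker U, it is classified as U1): it meets criterion V1.
By R21 (it is flammable, it is a strong acid): it requires PPE level 3.
By R4 (it requires PPE level 3, it is in state E): it is corrosive.
By R26 (it is corrosive, it meets criterion V1): it is tagged A.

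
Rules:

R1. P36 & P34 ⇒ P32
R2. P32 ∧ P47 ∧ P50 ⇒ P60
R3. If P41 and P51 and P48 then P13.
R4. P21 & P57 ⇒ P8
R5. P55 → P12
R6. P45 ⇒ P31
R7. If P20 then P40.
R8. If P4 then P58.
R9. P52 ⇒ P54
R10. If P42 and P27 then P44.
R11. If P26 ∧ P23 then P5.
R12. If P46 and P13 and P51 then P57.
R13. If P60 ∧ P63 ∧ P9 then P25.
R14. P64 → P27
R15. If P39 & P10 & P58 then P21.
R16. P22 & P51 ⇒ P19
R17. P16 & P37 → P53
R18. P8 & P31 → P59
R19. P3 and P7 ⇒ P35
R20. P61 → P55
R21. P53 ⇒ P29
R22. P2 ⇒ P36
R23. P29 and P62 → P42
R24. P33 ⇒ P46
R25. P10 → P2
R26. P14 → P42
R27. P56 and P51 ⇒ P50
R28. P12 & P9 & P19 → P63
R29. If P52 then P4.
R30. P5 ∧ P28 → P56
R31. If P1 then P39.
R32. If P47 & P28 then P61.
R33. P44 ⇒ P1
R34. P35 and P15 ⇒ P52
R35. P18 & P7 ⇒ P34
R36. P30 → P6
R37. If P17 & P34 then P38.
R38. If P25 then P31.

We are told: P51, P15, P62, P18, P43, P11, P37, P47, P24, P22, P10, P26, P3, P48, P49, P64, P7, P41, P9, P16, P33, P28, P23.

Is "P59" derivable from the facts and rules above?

P13  (by R3: P41, P51, P48)
P5  (by R11: P26, P23)
P27  (by R14: P64)
P19  (by R16: P22, P51)
P53  (by R17: P16, P37)
P35  (by R19: P3, P7)
P29  (by R21: P53)
P42  (by R23: P29, P62)
P46  (by R24: P33)
P2  (by R25: P10)
P56  (by R30: P5, P28)
P61  (by R32: P47, P28)
P52  (by R34: P35, P15)
P34  (by R35: P18, P7)
P44  (by R10: P42, P27)
P57  (by R12: P46, P13, P51)
P55  (by R20: P61)
P36  (by R22: P2)
P50  (by R27: P56, P51)
P4  (by R29: P52)
P1  (by R33: P44)
P32  (by R1: P36, P34)
P60  (by R2: P32, P47, P50)
P12  (by R5: P55)
P58  (by R8: P4)
P63  (by R28: P12, P9, P19)
P39  (by R31: P1)
P25  (by R13: P60, P63, P9)
P21  (by R15: P39, P10, P58)
P31  (by R38: P25)
P8  (by R4: P21, P57)
P59  (by R18: P8, P31)

Yes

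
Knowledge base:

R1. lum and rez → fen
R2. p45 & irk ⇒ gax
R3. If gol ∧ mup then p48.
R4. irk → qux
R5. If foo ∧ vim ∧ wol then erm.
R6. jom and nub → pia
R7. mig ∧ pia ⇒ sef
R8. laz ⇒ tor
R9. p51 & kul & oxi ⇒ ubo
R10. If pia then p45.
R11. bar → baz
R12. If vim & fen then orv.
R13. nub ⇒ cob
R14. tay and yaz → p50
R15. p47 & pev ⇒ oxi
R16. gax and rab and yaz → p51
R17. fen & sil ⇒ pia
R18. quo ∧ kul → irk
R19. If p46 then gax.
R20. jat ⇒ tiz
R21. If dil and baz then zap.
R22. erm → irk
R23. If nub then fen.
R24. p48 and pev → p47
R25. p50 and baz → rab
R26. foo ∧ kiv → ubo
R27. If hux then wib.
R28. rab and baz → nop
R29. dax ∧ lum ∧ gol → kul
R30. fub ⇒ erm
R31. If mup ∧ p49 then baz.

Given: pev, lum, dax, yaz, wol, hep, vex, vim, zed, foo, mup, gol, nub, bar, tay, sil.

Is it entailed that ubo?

Yes

p48  (by R3: gol, mup)
erm  (by R5: foo, vim, wol)
baz  (by R11: bar)
p50  (by R14: tay, yaz)
irk  (by R22: erm)
fen  (by R23: nub)
p47  (by R24: p48, pev)
rab  (by R25: p50, baz)
kul  (by R29: dax, lum, gol)
oxi  (by R15: p47, pev)
pia  (by R17: fen, sil)
p45  (by R10: pia)
gax  (by R2: p45, irk)
p51  (by R16: gax, rab, yaz)
ubo  (by R9: p51, kul, oxi)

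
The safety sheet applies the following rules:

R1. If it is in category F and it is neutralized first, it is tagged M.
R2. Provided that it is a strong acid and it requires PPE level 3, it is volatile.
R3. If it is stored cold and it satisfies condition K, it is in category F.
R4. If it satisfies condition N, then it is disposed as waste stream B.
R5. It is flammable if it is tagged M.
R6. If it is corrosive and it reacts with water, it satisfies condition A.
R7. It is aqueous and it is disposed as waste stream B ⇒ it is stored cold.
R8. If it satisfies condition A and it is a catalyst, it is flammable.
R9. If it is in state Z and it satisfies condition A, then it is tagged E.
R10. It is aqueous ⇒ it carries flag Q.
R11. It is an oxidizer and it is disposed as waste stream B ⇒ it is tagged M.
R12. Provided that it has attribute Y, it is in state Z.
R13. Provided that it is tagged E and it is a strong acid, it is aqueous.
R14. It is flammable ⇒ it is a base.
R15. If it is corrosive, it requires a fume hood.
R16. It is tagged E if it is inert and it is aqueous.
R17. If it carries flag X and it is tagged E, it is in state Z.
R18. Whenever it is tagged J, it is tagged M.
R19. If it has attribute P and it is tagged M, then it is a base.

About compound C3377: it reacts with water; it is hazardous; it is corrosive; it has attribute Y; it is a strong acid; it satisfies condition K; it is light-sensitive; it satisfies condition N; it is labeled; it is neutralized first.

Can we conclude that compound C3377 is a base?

Yes

By R4 (it satisfies condition N): it is disposed as waste stream B.
By R6 (it is corrosive, it reacts with water): it satisfies condition A.
By R12 (it has attribute Y): it is in state Z.
By R9 (it is in state Z, it satisfies condition A): it is tagged E.
By R13 (it is tagged E, it is a strong acid): it is aqueous.
By R7 (it is aqueous, it is disposed as waste stream B): it is stored cold.
By R3 (it is stored cold, it satisfies condition K): it is in category F.
By R1 (it is in category F, it is neutralized first): it is tagged M.
By R5 (it is tagged M): it is flammable.
By R14 (it is flammable): it is a base.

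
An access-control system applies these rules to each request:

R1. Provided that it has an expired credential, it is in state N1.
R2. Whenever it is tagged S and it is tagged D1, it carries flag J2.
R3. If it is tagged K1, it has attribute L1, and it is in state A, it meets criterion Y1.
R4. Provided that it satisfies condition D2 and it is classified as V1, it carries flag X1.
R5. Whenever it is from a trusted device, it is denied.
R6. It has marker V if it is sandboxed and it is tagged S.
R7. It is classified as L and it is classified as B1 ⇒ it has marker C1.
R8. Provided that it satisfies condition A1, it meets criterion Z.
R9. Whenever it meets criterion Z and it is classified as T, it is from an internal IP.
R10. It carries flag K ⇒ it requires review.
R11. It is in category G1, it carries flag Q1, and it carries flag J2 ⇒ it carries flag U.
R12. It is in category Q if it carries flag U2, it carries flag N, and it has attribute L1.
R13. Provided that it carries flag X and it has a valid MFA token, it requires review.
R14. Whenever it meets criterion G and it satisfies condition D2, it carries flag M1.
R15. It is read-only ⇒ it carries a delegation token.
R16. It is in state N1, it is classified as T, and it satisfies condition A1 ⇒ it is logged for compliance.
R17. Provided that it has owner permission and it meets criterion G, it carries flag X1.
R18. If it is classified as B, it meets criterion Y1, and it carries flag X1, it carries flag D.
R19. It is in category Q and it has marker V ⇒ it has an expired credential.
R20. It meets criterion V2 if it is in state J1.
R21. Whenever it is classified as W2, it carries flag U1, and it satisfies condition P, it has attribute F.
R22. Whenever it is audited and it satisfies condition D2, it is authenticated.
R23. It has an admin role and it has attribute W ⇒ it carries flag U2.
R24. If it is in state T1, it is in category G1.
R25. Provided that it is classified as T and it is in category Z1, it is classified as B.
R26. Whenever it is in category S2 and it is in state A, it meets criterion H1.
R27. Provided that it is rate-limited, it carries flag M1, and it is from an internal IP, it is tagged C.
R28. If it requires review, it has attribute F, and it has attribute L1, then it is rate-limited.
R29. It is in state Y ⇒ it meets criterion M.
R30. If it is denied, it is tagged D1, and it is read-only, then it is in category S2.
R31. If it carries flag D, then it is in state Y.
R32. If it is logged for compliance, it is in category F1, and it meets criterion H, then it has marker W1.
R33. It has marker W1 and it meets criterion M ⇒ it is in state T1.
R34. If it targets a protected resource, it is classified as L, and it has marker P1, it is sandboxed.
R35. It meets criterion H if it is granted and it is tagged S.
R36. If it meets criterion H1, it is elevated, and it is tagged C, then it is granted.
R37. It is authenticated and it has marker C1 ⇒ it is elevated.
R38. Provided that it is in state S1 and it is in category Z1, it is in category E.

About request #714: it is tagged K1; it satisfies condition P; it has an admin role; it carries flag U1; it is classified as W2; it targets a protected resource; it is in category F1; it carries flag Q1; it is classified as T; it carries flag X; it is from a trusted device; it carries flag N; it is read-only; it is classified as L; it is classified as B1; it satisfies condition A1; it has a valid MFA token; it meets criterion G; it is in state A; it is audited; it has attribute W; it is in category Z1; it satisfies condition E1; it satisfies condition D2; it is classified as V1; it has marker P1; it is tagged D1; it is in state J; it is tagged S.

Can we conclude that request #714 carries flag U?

Forward chaining from the given facts derives: carries flag J2, carries flag X1, is denied, has marker C1, meets criterion Z, is from an internal IP, requires review, carries flag M1, carries a delegation token, has attribute F, is authenticated, carries flag U2, is classified as B, is in category S2, is sandboxed, is elevated, has marker V, meets criterion H1.
The only rule concluding "it carries flag U" is R11, which needs "it is in category G1"; that is never established.

No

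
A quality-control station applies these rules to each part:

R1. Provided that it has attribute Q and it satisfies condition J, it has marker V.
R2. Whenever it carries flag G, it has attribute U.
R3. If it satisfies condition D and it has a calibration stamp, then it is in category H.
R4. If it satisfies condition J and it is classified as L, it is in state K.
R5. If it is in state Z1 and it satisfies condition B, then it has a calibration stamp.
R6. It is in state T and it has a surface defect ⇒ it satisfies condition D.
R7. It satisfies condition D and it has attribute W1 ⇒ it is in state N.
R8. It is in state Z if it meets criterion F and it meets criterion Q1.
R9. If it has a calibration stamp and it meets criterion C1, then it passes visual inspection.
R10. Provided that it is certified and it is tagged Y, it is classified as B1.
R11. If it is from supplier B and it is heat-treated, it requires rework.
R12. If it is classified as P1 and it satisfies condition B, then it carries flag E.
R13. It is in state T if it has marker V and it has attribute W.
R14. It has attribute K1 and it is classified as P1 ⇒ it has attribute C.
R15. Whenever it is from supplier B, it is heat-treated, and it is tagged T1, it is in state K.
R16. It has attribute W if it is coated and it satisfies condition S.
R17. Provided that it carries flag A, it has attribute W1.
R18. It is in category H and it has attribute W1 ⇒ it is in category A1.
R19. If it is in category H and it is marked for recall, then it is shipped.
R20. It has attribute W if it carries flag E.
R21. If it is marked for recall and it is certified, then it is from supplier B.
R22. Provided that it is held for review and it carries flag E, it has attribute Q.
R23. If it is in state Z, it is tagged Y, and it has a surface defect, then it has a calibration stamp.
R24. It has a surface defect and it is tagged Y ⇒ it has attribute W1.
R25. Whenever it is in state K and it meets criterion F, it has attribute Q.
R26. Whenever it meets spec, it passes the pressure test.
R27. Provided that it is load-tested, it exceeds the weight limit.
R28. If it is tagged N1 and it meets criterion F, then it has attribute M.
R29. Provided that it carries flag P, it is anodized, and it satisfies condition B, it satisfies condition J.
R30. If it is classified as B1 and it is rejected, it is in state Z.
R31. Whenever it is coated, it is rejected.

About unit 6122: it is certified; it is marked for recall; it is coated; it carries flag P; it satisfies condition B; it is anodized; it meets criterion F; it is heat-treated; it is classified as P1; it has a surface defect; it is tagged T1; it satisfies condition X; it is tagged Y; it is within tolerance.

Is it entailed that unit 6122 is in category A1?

Yes

By R10 (it is certified, it is tagged Y): it is classified as B1.
By R12 (it is classified as P1, it satisfies condition B): it carries flag E.
By R20 (it carries flag E): it has attribute W.
By R21 (it is marked for recall, it is certified): it is from supplier B.
By R24 (it has a surface defect, it is tagged Y): it has attribute W1.
By R29 (it carries flag P, it is anodized, it satisfies condition B): it satisfies condition J.
By R31 (it is coated): it is rejected.
By R15 (it is from supplier B, it is heat-treated, it is tagged T1): it is in state K.
By R25 (it is in state K, it meets criterion F): it has attribute Q.
By R30 (it is classified as B1, it is rejected): it is in state Z.
By R1 (it has attribute Q, it satisfies condition J): it has marker V.
By R13 (it has marker V, it has attribute W): it is in state T.
By R23 (it is in state Z, it is tagged Y, it has a surface defect): it has a calibration stamp.
By R6 (it is in state T, it has a surface defect): it satisfies condition D.
By R3 (it satisfies condition D, it has a calibration stamp): it is in category H.
By R18 (it is in category H, it has attribute W1): it is in category A1.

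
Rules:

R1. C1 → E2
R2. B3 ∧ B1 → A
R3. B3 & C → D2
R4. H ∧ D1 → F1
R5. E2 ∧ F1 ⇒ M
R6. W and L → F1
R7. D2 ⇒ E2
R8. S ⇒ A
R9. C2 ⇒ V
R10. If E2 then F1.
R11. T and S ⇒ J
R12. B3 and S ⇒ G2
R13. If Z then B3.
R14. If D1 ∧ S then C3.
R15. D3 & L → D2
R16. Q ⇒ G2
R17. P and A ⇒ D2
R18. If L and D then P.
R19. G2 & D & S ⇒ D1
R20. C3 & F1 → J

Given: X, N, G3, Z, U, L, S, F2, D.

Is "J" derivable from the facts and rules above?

Yes

A  (by R8: S)
B3  (by R13: Z)
P  (by R18: L, D)
G2  (by R12: B3, S)
D2  (by R17: P, A)
D1  (by R19: G2, D, S)
E2  (by R7: D2)
F1  (by R10: E2)
C3  (by R14: D1, S)
J  (by R20: C3, F1)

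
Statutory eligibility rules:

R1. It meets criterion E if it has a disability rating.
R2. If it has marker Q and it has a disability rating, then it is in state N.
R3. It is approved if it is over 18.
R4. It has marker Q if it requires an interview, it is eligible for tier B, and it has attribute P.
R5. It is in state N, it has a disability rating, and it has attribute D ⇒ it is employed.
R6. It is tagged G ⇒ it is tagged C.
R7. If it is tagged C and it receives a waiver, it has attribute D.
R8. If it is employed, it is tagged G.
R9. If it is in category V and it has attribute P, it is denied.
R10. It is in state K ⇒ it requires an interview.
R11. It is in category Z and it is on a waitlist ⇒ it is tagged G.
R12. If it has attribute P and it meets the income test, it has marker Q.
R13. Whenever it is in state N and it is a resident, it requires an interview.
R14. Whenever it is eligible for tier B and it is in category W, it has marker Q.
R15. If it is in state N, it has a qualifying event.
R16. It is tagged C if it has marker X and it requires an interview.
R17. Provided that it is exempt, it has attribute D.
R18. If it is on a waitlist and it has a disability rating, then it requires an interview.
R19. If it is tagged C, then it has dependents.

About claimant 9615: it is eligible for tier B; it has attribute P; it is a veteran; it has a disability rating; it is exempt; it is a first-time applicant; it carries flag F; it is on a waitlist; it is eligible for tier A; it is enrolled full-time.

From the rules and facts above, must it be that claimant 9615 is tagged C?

By R17 (it is exempt): it has attribute D.
By R18 (it is on a waitlist, it has a disability rating): it requires an interview.
By R4 (it requires an interview, it is eligible for tier B, it has attribute P): it has marker Q.
By R2 (it has marker Q, it has a disability rating): it is in state N.
By R5 (it is in state N, it has a disability rating, it has attribute D): it is employed.
By R8 (it is employed): it is tagged G.
By R6 (it is tagged G): it is tagged C.

Yes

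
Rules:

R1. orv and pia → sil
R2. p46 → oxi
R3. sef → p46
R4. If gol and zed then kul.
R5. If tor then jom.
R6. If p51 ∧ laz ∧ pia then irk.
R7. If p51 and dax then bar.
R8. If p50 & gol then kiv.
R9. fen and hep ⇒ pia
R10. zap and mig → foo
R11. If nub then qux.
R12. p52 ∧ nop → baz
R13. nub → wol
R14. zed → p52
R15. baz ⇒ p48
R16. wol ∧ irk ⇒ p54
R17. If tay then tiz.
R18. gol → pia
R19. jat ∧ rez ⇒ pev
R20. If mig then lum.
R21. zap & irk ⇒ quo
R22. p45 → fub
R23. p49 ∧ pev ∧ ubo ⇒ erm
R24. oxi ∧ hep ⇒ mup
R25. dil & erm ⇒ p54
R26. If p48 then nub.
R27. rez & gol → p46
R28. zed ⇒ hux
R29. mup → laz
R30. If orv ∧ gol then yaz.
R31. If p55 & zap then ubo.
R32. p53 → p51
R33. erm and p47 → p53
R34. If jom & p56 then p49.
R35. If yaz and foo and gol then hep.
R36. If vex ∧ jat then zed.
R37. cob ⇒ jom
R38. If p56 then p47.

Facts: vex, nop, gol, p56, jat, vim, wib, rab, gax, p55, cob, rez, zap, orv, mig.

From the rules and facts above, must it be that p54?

foo  (by R10: zap, mig)
pia  (by R18: gol)
pev  (by R19: jat, rez)
p46  (by R27: rez, gol)
yaz  (by R30: orv, gol)
ubo  (by R31: p55, zap)
hep  (by R35: yaz, foo, gol)
zed  (by R36: vex, jat)
jom  (by R37: cob)
p47  (by R38: p56)
oxi  (by R2: p46)
p52  (by R14: zed)
mup  (by R24: oxi, hep)
laz  (by R29: mup)
p49  (by R34: jom, p56)
baz  (by R12: p52, nop)
p48  (by R15: baz)
erm  (by R23: p49, pev, ubo)
nub  (by R26: p48)
p53  (by R33: erm, p47)
wol  (by R13: nub)
p51  (by R32: p53)
irk  (by R6: p51, laz, pia)
p54  (by R16: wol, irk)

Yes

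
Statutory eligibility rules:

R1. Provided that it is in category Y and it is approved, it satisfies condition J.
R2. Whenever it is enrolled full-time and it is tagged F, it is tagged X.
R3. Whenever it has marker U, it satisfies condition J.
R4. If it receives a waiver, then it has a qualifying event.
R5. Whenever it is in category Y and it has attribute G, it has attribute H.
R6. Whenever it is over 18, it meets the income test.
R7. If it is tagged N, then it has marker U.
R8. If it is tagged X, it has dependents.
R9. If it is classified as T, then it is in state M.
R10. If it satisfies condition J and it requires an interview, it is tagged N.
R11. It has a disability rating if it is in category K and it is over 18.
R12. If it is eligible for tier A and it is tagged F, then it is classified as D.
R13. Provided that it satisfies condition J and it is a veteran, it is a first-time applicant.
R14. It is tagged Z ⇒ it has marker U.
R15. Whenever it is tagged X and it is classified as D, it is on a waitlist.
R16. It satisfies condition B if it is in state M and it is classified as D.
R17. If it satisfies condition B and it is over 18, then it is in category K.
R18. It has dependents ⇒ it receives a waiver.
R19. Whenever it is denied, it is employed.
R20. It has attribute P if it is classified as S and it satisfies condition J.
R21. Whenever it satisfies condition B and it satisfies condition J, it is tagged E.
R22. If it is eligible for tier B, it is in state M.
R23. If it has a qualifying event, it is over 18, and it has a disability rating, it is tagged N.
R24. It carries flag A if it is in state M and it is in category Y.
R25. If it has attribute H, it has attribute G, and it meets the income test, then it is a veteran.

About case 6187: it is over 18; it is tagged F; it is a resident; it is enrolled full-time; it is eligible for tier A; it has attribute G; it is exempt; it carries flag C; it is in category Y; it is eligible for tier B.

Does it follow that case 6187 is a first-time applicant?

By R2 (it is enrolled full-time, it is tagged F): it is tagged X.
By R5 (it is in category Y, it has attribute G): it has attribute H.
By R6 (it is over 18): it meets the income test.
By R8 (it is tagged X): it has dependents.
By R12 (it is eligible for tier A, it is tagged F): it is classified as D.
By R18 (it has dependents): it receives a waiver.
By R22 (it is eligible for tier B): it is in state M.
By R25 (it has attribute H, it has attribute G, it meets the income test): it is a veteran.
By R4 (it receives a waiver): it has a qualifying event.
By R16 (it is in state M, it is classified as D): it satisfies condition B.
By R17 (it satisfies condition B, it is over 18): it is in category K.
By R11 (it is in category K, it is over 18): it has a disability rating.
By R23 (it has a qualifying event, it is over 18, it has a disability rating): it is tagged N.
By R7 (it is tagged N): it has marker U.
By R3 (it has marker U): it satisfies condition J.
By R13 (it satisfies condition J, it is a veteran): it is a first-time applicant.

Yes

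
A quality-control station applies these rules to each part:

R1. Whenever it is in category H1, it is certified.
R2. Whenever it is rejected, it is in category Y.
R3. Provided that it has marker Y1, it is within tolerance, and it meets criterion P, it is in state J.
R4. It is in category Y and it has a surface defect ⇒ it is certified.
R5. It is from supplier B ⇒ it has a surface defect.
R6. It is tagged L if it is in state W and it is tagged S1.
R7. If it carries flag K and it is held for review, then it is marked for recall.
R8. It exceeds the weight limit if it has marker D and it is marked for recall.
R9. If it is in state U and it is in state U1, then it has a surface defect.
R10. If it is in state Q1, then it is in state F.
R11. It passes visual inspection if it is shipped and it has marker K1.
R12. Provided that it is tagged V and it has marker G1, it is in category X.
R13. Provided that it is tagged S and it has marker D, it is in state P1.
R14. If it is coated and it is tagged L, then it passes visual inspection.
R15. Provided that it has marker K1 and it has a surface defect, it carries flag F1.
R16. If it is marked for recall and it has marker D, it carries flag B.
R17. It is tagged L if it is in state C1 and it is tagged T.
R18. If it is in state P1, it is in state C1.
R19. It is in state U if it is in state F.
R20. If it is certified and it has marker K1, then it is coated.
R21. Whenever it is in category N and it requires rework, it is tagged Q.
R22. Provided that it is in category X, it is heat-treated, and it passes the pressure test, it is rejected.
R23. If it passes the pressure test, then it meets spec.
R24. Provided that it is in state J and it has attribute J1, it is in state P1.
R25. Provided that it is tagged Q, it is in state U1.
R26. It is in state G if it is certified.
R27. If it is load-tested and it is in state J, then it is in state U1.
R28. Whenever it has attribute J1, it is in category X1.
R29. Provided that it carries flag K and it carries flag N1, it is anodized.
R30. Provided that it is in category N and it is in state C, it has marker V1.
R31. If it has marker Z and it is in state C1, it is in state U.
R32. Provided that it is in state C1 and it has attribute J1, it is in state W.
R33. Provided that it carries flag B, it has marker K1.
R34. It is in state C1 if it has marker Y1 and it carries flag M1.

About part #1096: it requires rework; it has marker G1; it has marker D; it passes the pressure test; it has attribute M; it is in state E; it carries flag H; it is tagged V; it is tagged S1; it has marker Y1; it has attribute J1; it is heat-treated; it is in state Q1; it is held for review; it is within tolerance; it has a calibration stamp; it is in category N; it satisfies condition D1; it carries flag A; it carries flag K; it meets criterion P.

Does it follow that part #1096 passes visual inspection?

By R3 (it has marker Y1, it is within tolerance, it meets criterion P): it is in state J.
By R7 (it carries flag K, it is held for review): it is marked for recall.
By R10 (it is in state Q1): it is in state F.
By R12 (it is tagged V, it has marker G1): it is in category X.
By R16 (it is marked for recall, it has marker D): it carries flag B.
By R19 (it is in state F): it is in state U.
By R21 (it is in category N, it requires rework): it is tagged Q.
By R22 (it is in category X, it is heat-treated, it passes the pressure test): it is rejected.
By R24 (it is in state J, it has attribute J1): it is in state P1.
By R25 (it is tagged Q): it is in state U1.
By R33 (it carries flag B): it has marker K1.
By R2 (it is rejected): it is in category Y.
By R9 (it is in state U, it is in state U1): it has a surface defect.
By R18 (it is in state P1): it is in state C1.
By R32 (it is in state C1, it has attribute J1): it is in state W.
By R4 (it is in category Y, it has a surface defect): it is certified.
By R6 (it is in state W, it is tagged S1): it is tagged L.
By R20 (it is certified, it has marker K1): it is coated.
By R14 (it is coated, it is tagged L): it passes visual inspection.

Yes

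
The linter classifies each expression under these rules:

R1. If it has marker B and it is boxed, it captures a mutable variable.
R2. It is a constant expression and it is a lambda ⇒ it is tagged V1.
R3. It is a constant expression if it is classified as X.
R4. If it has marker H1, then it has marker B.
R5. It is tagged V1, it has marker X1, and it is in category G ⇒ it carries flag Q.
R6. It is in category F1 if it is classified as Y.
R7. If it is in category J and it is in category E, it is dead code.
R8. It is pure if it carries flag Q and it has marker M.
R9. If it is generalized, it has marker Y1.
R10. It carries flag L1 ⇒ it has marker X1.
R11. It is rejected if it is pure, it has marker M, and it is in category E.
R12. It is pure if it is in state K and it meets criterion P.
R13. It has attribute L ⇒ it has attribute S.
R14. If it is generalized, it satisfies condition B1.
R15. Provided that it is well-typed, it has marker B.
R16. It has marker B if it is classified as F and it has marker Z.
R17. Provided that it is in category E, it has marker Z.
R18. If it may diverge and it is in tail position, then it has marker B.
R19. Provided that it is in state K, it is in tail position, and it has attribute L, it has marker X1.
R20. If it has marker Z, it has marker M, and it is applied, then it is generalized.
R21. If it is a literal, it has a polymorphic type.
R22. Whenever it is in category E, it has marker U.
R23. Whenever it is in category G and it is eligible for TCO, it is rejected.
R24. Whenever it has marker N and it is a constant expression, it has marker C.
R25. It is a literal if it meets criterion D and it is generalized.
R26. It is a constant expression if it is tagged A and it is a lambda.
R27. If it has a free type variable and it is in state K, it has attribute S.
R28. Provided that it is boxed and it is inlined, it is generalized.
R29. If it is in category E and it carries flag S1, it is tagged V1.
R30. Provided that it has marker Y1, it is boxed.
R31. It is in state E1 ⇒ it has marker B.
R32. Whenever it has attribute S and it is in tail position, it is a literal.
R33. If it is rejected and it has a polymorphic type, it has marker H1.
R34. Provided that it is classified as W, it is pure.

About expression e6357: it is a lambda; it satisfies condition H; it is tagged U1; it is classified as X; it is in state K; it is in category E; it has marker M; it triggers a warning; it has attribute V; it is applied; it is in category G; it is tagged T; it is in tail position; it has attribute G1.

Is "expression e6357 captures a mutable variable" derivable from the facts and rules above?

No

Forward chaining from the given facts derives: is a constant expression, has marker Z, is generalized, has marker U, is tagged V1, has marker Y1, satisfies condition B1, is boxed.
The only rule concluding "it captures a mutable variable" is R1, which needs "it has marker B"; that is never established.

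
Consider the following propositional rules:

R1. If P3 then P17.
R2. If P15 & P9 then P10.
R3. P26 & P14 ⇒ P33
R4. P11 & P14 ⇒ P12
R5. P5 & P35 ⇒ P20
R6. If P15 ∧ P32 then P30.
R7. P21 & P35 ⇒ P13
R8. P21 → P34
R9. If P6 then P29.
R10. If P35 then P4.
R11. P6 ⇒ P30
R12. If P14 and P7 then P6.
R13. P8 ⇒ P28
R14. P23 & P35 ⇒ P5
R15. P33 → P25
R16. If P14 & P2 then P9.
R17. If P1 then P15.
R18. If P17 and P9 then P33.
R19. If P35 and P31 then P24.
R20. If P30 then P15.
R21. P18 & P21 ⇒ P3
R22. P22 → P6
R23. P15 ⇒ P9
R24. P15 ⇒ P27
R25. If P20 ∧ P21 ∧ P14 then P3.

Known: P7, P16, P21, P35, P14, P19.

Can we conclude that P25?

Forward chaining from the given facts derives: P13, P34, P4, P6, P29, P30, P15, P9, P27, P10.
The only rule concluding P25 is R15, which needs P33; that is never established.

No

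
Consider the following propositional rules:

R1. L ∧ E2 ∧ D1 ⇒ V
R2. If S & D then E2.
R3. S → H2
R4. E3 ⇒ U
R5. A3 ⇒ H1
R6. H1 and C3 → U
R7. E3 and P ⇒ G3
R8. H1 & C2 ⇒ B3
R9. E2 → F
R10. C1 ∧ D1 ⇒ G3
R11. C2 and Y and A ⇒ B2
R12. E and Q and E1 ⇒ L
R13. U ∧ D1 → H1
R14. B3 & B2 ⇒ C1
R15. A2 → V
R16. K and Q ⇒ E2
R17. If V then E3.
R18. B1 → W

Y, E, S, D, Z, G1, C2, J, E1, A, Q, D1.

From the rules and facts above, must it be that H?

Forward chaining from the given facts derives: E2, H2, F, B2, L, V, E3, U, H1, B3, C1, G3.
No rule has H as its conclusion, and it is not among the given facts.

No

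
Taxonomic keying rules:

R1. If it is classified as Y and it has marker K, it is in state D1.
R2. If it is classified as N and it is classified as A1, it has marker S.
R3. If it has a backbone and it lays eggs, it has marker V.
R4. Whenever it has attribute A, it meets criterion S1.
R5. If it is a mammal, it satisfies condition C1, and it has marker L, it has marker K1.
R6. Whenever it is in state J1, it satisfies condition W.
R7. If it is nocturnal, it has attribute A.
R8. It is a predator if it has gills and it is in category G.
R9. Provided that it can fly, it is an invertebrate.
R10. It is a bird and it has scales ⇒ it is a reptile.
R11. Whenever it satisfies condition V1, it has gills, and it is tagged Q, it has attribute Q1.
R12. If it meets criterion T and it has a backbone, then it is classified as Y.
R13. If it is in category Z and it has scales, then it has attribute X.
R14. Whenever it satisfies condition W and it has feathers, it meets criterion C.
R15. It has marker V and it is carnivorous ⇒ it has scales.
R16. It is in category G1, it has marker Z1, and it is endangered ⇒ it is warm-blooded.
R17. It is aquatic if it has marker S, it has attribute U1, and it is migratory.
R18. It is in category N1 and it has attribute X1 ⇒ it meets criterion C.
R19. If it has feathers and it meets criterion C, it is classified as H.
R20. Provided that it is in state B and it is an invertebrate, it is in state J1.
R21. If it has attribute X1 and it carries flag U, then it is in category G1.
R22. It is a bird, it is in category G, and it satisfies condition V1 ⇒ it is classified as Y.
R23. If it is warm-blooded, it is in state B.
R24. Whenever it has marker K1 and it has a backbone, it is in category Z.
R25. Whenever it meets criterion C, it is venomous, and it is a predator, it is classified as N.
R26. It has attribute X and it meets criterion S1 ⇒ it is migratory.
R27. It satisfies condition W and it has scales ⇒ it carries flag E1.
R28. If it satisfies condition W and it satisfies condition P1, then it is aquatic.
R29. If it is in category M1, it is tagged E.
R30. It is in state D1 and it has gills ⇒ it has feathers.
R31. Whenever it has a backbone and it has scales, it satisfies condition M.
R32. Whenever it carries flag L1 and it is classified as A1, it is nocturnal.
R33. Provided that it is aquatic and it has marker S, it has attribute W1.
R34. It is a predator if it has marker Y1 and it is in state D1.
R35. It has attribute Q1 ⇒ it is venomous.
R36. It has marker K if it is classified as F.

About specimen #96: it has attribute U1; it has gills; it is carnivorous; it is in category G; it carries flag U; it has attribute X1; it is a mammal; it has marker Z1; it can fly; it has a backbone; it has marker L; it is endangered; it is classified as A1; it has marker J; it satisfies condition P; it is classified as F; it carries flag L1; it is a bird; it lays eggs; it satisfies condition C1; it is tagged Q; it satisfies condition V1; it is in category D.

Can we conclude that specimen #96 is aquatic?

By R3 (it has a backbone, it lays eggs): it has marker V.
By R5 (it is a mammal, it satisfies condition C1, it has marker L): it has marker K1.
By R8 (it has gills, it is in category G): it is a predator.
By R9 (it can fly): it is an invertebrate.
By R11 (it satisfies condition V1, it has gills, it is tagged Q): it has attribute Q1.
By R15 (it has marker V, it is carnivorous): it has scales.
By R21 (it has attribute X1, it carries flag U): it is in category G1.
By R22 (it is a bird, it is in category G, it satisfies condition V1): it is classified as Y.
By R24 (it has marker K1, it has a backbone): it is in category Z.
By R32 (it carries flag L1, it is classified as A1): it is nocturnal.
By R35 (it has attribute Q1): it is venomous.
By R36 (it is classified as F): it has marker K.
By R1 (it is classified as Y, it has marker K): it is in state D1.
By R7 (it is nocturnal): it has attribute A.
By R13 (it is in category Z, it has scales): it has attribute X.
By R16 (it is in category G1, it has marker Z1, it is endangered): it is warm-blooded.
By R23 (it is warm-blooded): it is in state B.
By R30 (it is in state D1, it has gills): it has feathers.
By R4 (it has attribute A): it meets criterion S1.
By R20 (it is in state B, it is an invertebrate): it is in state J1.
By R26 (it has attribute X, it meets criterion S1): it is migratory.
By R6 (it is in state J1): it satisfies condition W.
By R14 (it satisfies condition W, it has feathers): it meets criterion C.
By R25 (it meets criterion C, it is venomous, it is a predator): it is classified as N.
By R2 (it is classified as N, it is classified as A1): it has marker S.
By R17 (it has marker S, it has attribute U1, it is migratory): it is aquatic.

Yes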